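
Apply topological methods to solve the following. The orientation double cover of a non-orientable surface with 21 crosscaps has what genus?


chi(N_21) = 2 - 21 = -19.
Double cover: chi(Sigma_g) = 2 * chi(N_21) = 2*(-19) = -38.
2 - 2g = -38, so g = (2 - (-38))/2 = 40/2 = 20

20


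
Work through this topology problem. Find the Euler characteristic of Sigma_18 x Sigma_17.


chi(Sigma_18) = 2 - 2*18 = -34
chi(Sigma_17) = 2 - 2*17 = -32
chi(product) = (-34) * (-32) = 1088

1088


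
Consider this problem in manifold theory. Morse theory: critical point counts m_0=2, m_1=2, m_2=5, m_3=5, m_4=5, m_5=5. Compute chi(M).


Morse theory: chi(M) = sum_k (-1)^k m_k where m_k = #(index-k critical points).
= (2) + (-2) + (5) + (-5) + (5) + (-5) = 0

0


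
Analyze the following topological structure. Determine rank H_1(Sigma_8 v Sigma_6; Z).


For a wedge: H_1(A v B) = H_1(A) + H_1(B).
b_1(Sigma_8) = 16, b_1(Sigma_6) = 12.
b_1 = 16 + 12 = 28

28


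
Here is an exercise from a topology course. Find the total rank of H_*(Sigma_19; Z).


For Sigma_19: b_0 = 1, b_1 = 2g = 38, b_2 = 1.
Total = 1 + 38 + 1 = 40

40


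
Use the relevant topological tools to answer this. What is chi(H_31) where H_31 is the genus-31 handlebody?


A genus-g handlebody deformation retracts to a wedge of g circles.
chi(vee_g S^1) = 1 - g.
chi(H_31) = 1 - 31 = -30

-30


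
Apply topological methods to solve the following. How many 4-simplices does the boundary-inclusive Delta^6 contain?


Delta^6 has 6+1 vertices. A 4-face is a choice of 4+1 vertices.
f_4 = C(6+1, 4+1) = C(7,5) = 21

21


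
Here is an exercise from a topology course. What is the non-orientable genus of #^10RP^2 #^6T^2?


Since a >= 1, the sum is non-orientable; each T^2 can be replaced by RP^2 # RP^2 (since T^2#RP^2 = 3RP^2).
Total crosscaps k = 10 + 2*6 = 22.
Check via chi: chi = 10*1 + 6*0 - (10+6-1)*2 = -20 = 2 - k = -20. Consistent.

22


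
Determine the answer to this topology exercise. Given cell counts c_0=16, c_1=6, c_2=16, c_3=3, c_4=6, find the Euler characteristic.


chi = sum_k (-1)^k c_k.
= (-1)^0*16 + (-1)^1*6 + (-1)^2*16 + (-1)^3*3 + (-1)^4*6
= (16) + (-6) + (16) + (-3) + (6)
= 29

29


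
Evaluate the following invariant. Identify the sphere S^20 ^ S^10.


S^m ^ S^n = S^{m+n}.
k = 20 + 10 = 30

30


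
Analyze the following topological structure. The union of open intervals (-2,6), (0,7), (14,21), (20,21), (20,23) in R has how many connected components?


Sort and merge overlapping open intervals.
Merged: (-2,7), (14,23).
Number of components = 2

2


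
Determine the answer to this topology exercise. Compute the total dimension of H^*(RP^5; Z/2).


H^k(RP^5; Z/2) = Z/2 for each 0 <= k <= 5.
Total dimension = 5 + 1 = 6

6


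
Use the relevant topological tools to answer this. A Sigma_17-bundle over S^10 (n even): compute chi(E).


chi(S^10) = 2 (n even), chi(Sigma_17) = 2 - 2*17 = -32.
chi(E) = 2 * (-32) = -64

-64


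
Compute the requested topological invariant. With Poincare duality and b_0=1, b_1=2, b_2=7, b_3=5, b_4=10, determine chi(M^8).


By Poincare duality b_k = b_{8-k}, so full Betti numbers: b_0=1, b_1=2, b_2=7, b_3=5, b_4=10, b_5=5, b_6=7, b_7=2, b_8=1.
chi = sum (-1)^k b_k = 12

12


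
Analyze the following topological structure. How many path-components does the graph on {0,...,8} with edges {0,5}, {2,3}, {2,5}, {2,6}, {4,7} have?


Run DFS/union-find over 9 vertices.
V = 9, E = 5.
Number of components = 4

4


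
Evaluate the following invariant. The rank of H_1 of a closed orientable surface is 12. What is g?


For a closed orientable surface: b_1 = 2g.
12 = 2g
g = 12 / 2 = 6

6


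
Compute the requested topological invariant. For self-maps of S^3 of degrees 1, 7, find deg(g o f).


Degree is multiplicative under composition: deg(g o f) = deg(g) * deg(f).
= 7 * 1 = 7

7


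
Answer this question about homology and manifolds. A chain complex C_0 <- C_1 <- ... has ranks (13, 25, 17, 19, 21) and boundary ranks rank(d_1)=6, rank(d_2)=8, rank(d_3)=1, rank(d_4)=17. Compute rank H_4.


rank H_k = rank(ker d_k) - rank(im d_{k+1}).
rank(ker d_4) = rank(C_4) - rank(d_4) = 21 - 17 = 4.
rank(im d_{4+1}) = 0.
rank H_4 = 4 - 0 = 4

4


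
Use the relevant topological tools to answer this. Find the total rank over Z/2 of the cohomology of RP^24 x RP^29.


dim H^*(RP^n; Z/2) = n+1 (one Z/2 in each degree 0..n).
Total Betti number is multiplicative.
Total = (24+1) * (29+1) = 25 * 30 = 750

750


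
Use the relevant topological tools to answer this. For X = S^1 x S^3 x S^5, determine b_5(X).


Each S^d has Poincare polynomial 1 + t^d.
The product S^1 x S^3 x S^5 has Poincare polynomial prod(1+t^d_i).
Expanding: b_0=1, b_1=1, b_3=1, b_4=1, b_5=1, b_6=1, b_8=1, b_9=1.
b_5 = 1

1


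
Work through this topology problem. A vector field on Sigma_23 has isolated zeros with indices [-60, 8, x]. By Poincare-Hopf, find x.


Poincare-Hopf: sum of indices = chi(M).
chi(Sigma_23) = 2 - 2*23 = -44.
Sum of known indices = -52.
x = chi - (sum known) = -44 - (-52) = 8

8


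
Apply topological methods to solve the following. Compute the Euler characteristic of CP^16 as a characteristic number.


For any closed oriented manifold, <e(TM),[M]> = chi(M).
chi(CP^16) = 16+1 = 17

17


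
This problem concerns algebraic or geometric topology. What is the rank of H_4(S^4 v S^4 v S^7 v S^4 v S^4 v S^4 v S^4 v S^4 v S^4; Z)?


For a wedge of spheres, H_k (k>0) is free on one generator per sphere of dimension k.
Spheres of dimension 4: count = 8.
b_4 = 8

8


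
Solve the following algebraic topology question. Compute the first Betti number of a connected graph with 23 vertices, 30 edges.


For a connected graph: rank(pi_1) = b_1 = E - V + 1 = 1 - chi.
chi = V - E = 23 - 30 = -7.
rank = 1 - (-7) = 30 - 23 + 1 = 8

8


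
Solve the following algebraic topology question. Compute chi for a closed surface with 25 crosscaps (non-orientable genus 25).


For a non-orientable closed surface with k crosscaps: chi = 2 - k.
Here k = 25.
chi = 2 - 25 = -23

-23


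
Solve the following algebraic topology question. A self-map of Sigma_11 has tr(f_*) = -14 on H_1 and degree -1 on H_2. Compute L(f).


L(f) = tr(f_0*) - tr(f_1*) + tr(f_2*).
= 1 - (-14) + (-1)
= 14

14


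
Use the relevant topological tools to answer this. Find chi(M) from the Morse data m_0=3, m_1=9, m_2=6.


Morse theory: chi(M) = sum_k (-1)^k m_k where m_k = #(index-k critical points).
= (3) + (-9) + (6) = 0

0


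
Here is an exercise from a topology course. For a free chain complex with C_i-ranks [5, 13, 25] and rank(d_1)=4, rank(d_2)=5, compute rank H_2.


rank H_k = rank(ker d_k) - rank(im d_{k+1}).
rank(ker d_2) = rank(C_2) - rank(d_2) = 25 - 5 = 20.
rank(im d_{2+1}) = 0.
rank H_2 = 20 - 0 = 20

20


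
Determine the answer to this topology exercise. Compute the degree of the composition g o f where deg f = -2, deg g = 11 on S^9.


Degree is multiplicative under composition: deg(g o f) = deg(g) * deg(f).
= 11 * -2 = -22

-22


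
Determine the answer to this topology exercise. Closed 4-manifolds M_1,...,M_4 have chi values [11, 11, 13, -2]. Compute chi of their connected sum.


For n-manifolds: chi(A#B) = chi(A) + chi(B) - chi(S^4).
chi(S^4) = 1 + (-1)^4 = 2.
chi(#) = (sum chi_i) - (4-1)*chi(S^4) = 33 - 3*2 = 27

27


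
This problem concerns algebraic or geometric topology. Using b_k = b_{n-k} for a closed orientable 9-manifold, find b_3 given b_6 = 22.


Poincare duality for closed orientable n-manifolds: b_k = b_{n-k}.
Here n = 9, so b_3 = b_6 = 22

22


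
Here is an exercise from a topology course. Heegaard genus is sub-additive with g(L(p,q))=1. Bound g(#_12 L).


Heegaard genus satisfies g(A#B) <= g(A) + g(B).
Each lens space has g = 1.
Upper bound: 12 * 1 = 12

12


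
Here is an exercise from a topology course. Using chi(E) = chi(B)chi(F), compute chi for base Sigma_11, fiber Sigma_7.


For a fiber bundle F -> E -> B (with CW structure): chi(E) = chi(B) * chi(F).
chi(Sigma_11) = -20, chi(Sigma_7) = -12.
chi(E) = (-20) * (-12) = 240

240


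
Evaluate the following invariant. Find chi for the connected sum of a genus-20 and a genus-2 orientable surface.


chi(Sigma_20) = 2 - 2*20 = -38
chi(Sigma_2) = 2 - 2*2 = -2
For surfaces: chi(A#B) = chi(A) + chi(B) - 2.
chi = -38 + -2 - 2 = -42

-42


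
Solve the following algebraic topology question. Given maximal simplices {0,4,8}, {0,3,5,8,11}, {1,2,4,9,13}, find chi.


Enumerate all faces; f-vector: f_0=10, f_1=22, f_2=21, f_3=10, f_4=2.
chi = sum (-1)^k f_k = 1

1


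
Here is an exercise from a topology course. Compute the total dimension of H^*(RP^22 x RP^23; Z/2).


dim H^*(RP^n; Z/2) = n+1 (one Z/2 in each degree 0..n).
Total Betti number is multiplicative.
Total = (22+1) * (23+1) = 23 * 24 = 552

552


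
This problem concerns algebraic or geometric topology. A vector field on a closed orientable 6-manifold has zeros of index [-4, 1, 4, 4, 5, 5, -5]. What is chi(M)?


Poincare-Hopf: chi(M) = sum of indices of zeros.
chi = (-4) + (1) + (4) + (4) + (5) + (5) + (-5) = 10

10


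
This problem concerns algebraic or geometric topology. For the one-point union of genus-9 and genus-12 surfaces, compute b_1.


For a wedge: H_1(A v B) = H_1(A) + H_1(B).
b_1(Sigma_9) = 18, b_1(Sigma_12) = 24.
b_1 = 18 + 24 = 42

42


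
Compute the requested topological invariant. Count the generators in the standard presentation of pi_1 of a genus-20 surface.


Standard presentation: pi_1(Sigma_g) = <a_1,b_1,...,a_g,b_g | [a_1,b_1]...[a_g,b_g] = 1>.
Number of generators = 2g = 2*20 = 40

40


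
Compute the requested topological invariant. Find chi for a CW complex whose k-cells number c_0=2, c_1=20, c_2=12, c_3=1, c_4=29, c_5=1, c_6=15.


chi = sum_k (-1)^k c_k.
= (-1)^0*2 + (-1)^1*20 + (-1)^2*12 + (-1)^3*1 + (-1)^4*29 + (-1)^5*1 + (-1)^6*15
= (2) + (-20) + (12) + (-1) + (29) + (-1) + (15)
= 36

36


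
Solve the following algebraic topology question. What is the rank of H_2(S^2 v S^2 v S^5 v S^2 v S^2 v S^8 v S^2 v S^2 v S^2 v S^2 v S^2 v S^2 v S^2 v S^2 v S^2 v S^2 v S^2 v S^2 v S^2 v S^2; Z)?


For a wedge of spheres, H_k (k>0) is free on one generator per sphere of dimension k.
Spheres of dimension 2: count = 18.
b_2 = 18

18


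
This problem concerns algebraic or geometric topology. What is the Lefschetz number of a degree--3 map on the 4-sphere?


On S^4: L(f) = tr(f_0*) + (-1)^4 tr(f_4*) = 1 + (-1)^4 * deg(f).
L(f) = 1 + (-1)^4 * -3 = 1 + -3 = -2

-2


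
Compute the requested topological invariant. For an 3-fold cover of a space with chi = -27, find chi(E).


For a finite covering: chi(E) = (number of sheets) * chi(B).
chi(E) = 3 * (-27) = -81

-81


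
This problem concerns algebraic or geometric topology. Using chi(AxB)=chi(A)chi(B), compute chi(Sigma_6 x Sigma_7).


chi(Sigma_6) = 2 - 2*6 = -10
chi(Sigma_7) = 2 - 2*7 = -12
chi(product) = (-10) * (-12) = 120

120


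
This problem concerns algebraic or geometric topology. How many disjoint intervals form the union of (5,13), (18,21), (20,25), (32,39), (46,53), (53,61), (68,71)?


Sort and merge overlapping open intervals.
Merged: (5,13), (18,25), (32,39), (46,53), (53,61), (68,71).
Number of components = 6

6


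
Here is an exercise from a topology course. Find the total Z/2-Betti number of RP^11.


H^k(RP^11; Z/2) = Z/2 for each 0 <= k <= 11.
Total dimension = 11 + 1 = 12

12


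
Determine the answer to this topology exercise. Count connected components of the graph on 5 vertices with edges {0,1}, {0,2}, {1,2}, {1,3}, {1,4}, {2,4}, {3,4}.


Run DFS/union-find over 5 vertices.
V = 5, E = 7.
Number of components = 1

1


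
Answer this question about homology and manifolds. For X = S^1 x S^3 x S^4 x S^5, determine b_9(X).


Each S^d has Poincare polynomial 1 + t^d.
The product S^1 x S^3 x S^4 x S^5 has Poincare polynomial prod(1+t^d_i).
Expanding: b_0=1, b_1=1, b_3=1, b_4=2, b_5=2, b_6=1, b_7=1, b_8=2, b_9=2, b_10=1, b_12=1, b_13=1.
b_9 = 2

2


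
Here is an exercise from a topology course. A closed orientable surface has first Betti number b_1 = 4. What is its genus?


For a closed orientable surface: b_1 = 2g.
4 = 2g
g = 4 / 2 = 2

2


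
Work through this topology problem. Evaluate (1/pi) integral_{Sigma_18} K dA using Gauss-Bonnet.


Gauss-Bonnet: integral K dA = 2*pi*chi(M).
chi(Sigma_18) = 2 - 2*18 = -34.
(integral K dA)/pi = 2*chi = 2*(-34) = -68

-68


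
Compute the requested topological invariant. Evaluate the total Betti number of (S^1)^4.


b_k(T^4) = C(4,k), so the sum over k is sum_k C(4,k) = 2^4.
Total = 2^4 = 16

16


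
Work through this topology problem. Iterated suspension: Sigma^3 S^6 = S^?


Each suspension raises dimension by 1: Sigma S^n = S^{n+1}.
Sigma^3 S^6 = S^{6+3} = S^9

9


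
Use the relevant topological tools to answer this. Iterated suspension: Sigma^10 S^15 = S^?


Each suspension raises dimension by 1: Sigma S^n = S^{n+1}.
Sigma^10 S^15 = S^{15+10} = S^25

25


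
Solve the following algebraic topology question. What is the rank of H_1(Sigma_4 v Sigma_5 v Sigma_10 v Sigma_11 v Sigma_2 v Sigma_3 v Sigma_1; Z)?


For a wedge X v Y: reduced H_k(X v Y) = H_k(X) + H_k(Y).
Each Sigma_g contributes b_1 = 2g.
b_1 = 8 + 10 + 20 + 22 + 4 + 6 + 2 = 72

72


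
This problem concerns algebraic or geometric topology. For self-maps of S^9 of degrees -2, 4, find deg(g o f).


Degree is multiplicative under composition: deg(g o f) = deg(g) * deg(f).
= 4 * -2 = -8

-8


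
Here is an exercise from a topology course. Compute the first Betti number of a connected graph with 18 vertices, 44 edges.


For a connected graph: rank(pi_1) = b_1 = E - V + 1 = 1 - chi.
chi = V - E = 18 - 44 = -26.
rank = 1 - (-26) = 44 - 18 + 1 = 27

27


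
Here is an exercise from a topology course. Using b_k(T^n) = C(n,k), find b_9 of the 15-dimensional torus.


By the Kunneth formula, b_k(T^n) = C(n,k).
b_9(T^15) = C(15,9).
C(15,9) = 15!/(9!*6!) = 5005

5005


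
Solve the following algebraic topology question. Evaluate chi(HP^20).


HP^20 has one cell in each dimension 0, 4, ..., 4*20 (20+1 cells, all even-dim).
chi = 20 + 1 = 21

21


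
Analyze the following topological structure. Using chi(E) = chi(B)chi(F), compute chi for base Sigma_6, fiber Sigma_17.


For a fiber bundle F -> E -> B (with CW structure): chi(E) = chi(B) * chi(F).
chi(Sigma_6) = -10, chi(Sigma_17) = -32.
chi(E) = (-10) * (-32) = 320

320


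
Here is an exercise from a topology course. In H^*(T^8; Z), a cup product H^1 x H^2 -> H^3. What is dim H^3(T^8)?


Cup product: H^p x H^q -> H^{p+q}; here p+q = 1+2 = 3.
rank H^k(T^n) = C(n,k).
C(8,3) = 56

56


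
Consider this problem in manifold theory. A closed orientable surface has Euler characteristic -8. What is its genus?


chi = 2 - 2g for closed orientable surfaces.
-8 = 2 - 2g
2g = 2 - (-8) = 10
g = 5

5


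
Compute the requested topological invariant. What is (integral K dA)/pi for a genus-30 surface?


Gauss-Bonnet: integral K dA = 2*pi*chi(M).
chi(Sigma_30) = 2 - 2*30 = -58.
(integral K dA)/pi = 2*chi = 2*(-58) = -116

-116


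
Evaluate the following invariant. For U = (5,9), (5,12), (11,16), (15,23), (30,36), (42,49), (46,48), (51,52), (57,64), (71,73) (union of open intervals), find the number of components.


Sort and merge overlapping open intervals.
Merged: (5,23), (30,36), (42,49), (51,52), (57,64), (71,73).
Number of components = 6

6


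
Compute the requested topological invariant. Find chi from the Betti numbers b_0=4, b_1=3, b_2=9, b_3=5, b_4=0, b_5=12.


chi = sum_k (-1)^k b_k.
= (4) + (-3) + (9) + (-5) + (0) + (-12)
= -7

-7


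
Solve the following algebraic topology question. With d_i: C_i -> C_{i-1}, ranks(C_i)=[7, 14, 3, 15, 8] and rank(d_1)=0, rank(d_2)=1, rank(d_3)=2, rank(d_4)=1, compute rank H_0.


rank H_k = rank(ker d_k) - rank(im d_{k+1}).
rank(ker d_0) = rank(C_0) - rank(d_0) = 7 - 0 = 7.
rank(im d_{0+1}) = 0.
rank H_0 = 7 - 0 = 7

7


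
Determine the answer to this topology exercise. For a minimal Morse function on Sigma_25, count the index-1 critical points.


A perfect Morse function has m_k = b_k.
For Sigma_25: b_0=1, b_1=2g=50, b_2=1.
Saddles m_1 = 2g = 50

50


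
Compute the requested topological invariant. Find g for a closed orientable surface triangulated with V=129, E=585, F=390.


chi = V - E + F = 129 - 585 + 390 = -66
For orientable closed surface: chi = 2 - 2g, so g = (2 - chi)/2.
g = (2 - (-66)) / 2 = 68 / 2 = 34

34


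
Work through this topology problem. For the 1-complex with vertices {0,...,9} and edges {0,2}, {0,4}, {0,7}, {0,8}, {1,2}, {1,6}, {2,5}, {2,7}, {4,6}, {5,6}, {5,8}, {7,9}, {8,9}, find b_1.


b_1 = E - V + (number of components).
E = 13, V = 10, components = 2.
b_1 = 13 - 10 + 2 = 5

5


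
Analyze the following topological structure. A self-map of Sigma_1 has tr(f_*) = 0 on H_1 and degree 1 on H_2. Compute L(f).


L(f) = tr(f_0*) - tr(f_1*) + tr(f_2*).
= 1 - (0) + (1)
= 2

2


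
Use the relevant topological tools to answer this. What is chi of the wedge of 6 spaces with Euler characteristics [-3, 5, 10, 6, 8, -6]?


chi(A v B) = chi(A) + chi(B) - 1 (one point identified).
For 6 spaces: chi = (sum chi_i) - (6 - 1).
sum = 20; chi = 20 - 5 = 15

15


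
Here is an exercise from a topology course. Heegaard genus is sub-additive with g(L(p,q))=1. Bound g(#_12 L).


Heegaard genus satisfies g(A#B) <= g(A) + g(B).
Each lens space has g = 1.
Upper bound: 12 * 1 = 12

12


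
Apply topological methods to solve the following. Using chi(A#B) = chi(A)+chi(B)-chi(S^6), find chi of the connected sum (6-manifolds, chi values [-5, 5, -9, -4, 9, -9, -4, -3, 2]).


For n-manifolds: chi(A#B) = chi(A) + chi(B) - chi(S^6).
chi(S^6) = 1 + (-1)^6 = 2.
chi(#) = (sum chi_i) - (9-1)*chi(S^6) = -18 - 8*2 = -34

-34


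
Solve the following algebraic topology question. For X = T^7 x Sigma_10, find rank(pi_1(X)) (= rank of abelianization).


pi_1(A x B) = pi_1(A) x pi_1(B); rank of abelianization = b_1.
b_1(T^7) = 7, b_1(Sigma_10) = 2*10 = 20.
b_1(product) = 7 + 20 = 27

27


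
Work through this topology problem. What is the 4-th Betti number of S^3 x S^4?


Each S^d has Poincare polynomial 1 + t^d.
The product S^3 x S^4 has Poincare polynomial prod(1+t^d_i).
Expanding: b_0=1, b_3=1, b_4=1, b_7=1.
b_4 = 1

1


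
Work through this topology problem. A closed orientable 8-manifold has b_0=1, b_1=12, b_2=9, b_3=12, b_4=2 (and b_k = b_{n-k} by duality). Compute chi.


By Poincare duality b_k = b_{8-k}, so full Betti numbers: b_0=1, b_1=12, b_2=9, b_3=12, b_4=2, b_5=12, b_6=9, b_7=12, b_8=1.
chi = sum (-1)^k b_k = -26

-26


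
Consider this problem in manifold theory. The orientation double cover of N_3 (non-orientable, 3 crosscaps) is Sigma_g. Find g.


chi(N_3) = 2 - 3 = -1.
Double cover: chi(Sigma_g) = 2 * chi(N_3) = 2*(-1) = -2.
2 - 2g = -2, so g = (2 - (-2))/2 = 4/2 = 2

2


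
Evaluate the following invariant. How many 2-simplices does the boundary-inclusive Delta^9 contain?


Delta^9 has 9+1 vertices. A 2-face is a choice of 2+1 vertices.
f_2 = C(9+1, 2+1) = C(10,3) = 120

120


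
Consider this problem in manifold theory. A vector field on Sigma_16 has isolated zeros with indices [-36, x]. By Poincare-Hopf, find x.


Poincare-Hopf: sum of indices = chi(M).
chi(Sigma_16) = 2 - 2*16 = -30.
Sum of known indices = -36.
x = chi - (sum known) = -30 - (-36) = 6

6


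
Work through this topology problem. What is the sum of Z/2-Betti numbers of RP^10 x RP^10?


dim H^*(RP^n; Z/2) = n+1 (one Z/2 in each degree 0..n).
Total Betti number is multiplicative.
Total = (10+1) * (10+1) = 11 * 11 = 121

121


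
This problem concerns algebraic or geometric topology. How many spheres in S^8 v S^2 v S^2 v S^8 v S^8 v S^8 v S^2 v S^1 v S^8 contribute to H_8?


For a wedge of spheres, H_k (k>0) is free on one generator per sphere of dimension k.
Spheres of dimension 8: count = 5.
b_8 = 5

5


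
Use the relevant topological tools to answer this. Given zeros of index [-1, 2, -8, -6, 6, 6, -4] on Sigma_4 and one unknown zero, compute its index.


Poincare-Hopf: sum of indices = chi(M).
chi(Sigma_4) = 2 - 2*4 = -6.
Sum of known indices = -5.
x = chi - (sum known) = -6 - (-5) = -1

-1


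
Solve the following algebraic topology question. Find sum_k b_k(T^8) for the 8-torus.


b_k(T^8) = C(8,k), so the sum over k is sum_k C(8,k) = 2^8.
Total = 2^8 = 256

256


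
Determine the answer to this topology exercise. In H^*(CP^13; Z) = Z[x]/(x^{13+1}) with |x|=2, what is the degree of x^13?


|x| = 2 in H^*(CP^n).
|x^13| = 13 * |x| = 13 * 2 = 26

26


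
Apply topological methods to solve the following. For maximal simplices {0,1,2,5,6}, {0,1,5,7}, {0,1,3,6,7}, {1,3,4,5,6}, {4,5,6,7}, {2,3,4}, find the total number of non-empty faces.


Each maximal simplex on m vertices has 2^m - 1 nonempty faces.
Take the union (dedupe shared faces).
Total distinct faces = 87

87


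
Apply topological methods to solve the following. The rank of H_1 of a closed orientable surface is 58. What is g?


For a closed orientable surface: b_1 = 2g.
58 = 2g
g = 58 / 2 = 29

29


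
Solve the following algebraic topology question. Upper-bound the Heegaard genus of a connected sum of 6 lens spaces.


Heegaard genus satisfies g(A#B) <= g(A) + g(B).
Each lens space has g = 1.
Upper bound: 6 * 1 = 6

6


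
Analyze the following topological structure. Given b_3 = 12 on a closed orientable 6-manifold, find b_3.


Poincare duality for closed orientable n-manifolds: b_k = b_{n-k}.
Here n = 6, so b_3 = b_3 = 12

12


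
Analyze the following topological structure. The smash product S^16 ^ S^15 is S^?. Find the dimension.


S^m ^ S^n = S^{m+n}.
k = 16 + 15 = 31

31


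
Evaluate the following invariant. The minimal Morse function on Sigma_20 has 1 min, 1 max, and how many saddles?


A perfect Morse function has m_k = b_k.
For Sigma_20: b_0=1, b_1=2g=40, b_2=1.
Saddles m_1 = 2g = 40

40


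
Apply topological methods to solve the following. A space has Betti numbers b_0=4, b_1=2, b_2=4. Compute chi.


chi = sum_k (-1)^k b_k.
= (4) + (-2) + (4)
= 6

6


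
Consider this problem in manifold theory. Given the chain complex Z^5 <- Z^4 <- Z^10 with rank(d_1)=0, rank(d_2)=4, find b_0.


rank H_k = rank(ker d_k) - rank(im d_{k+1}).
rank(ker d_0) = rank(C_0) - rank(d_0) = 5 - 0 = 5.
rank(im d_{0+1}) = 0.
rank H_0 = 5 - 0 = 5

5


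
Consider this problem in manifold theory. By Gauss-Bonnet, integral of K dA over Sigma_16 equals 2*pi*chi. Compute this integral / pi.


Gauss-Bonnet: integral K dA = 2*pi*chi(M).
chi(Sigma_16) = 2 - 2*16 = -30.
(integral K dA)/pi = 2*chi = 2*(-30) = -60

-60


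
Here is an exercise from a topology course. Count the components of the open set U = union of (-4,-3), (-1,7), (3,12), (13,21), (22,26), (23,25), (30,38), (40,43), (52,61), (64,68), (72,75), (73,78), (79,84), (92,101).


Sort and merge overlapping open intervals.
Merged: (-4,-3), (-1,12), (13,21), (22,26), (30,38), (40,43), (52,61), (64,68), (72,78), (79,84), (92,101).
Number of components = 11

11


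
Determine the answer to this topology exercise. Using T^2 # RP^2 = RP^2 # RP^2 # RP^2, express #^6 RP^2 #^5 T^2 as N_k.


Since a >= 1, the sum is non-orientable; each T^2 can be replaced by RP^2 # RP^2 (since T^2#RP^2 = 3RP^2).
Total crosscaps k = 6 + 2*5 = 16.
Check via chi: chi = 6*1 + 5*0 - (6+5-1)*2 = -14 = 2 - k = -14. Consistent.

16


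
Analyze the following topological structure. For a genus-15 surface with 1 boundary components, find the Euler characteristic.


For a compact orientable surface with genus g and b boundary components: chi = 2 - 2g - b.
chi = 2 - 2*15 - 1 = 2 - 30 - 1 = -29

-29


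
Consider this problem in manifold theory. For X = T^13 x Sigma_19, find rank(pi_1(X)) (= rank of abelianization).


pi_1(A x B) = pi_1(A) x pi_1(B); rank of abelianization = b_1.
b_1(T^13) = 13, b_1(Sigma_19) = 2*19 = 38.
b_1(product) = 13 + 38 = 51

51


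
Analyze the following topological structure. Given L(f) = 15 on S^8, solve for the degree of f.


L(f) = 1 + (-1)^8 deg(f) on S^8.
15 = 1 + (-1)^8 * deg(f)
(-1)^8 * deg(f) = 14
deg(f) = 14

14


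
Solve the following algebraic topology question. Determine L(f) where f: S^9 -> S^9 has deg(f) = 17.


On S^9: L(f) = tr(f_0*) + (-1)^9 tr(f_9*) = 1 + (-1)^9 * deg(f).
L(f) = 1 + (-1)^9 * 17 = 1 + -17 = -16

-16


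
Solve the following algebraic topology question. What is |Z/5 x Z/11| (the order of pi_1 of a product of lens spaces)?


pi_1(X x Y) = pi_1(X) x pi_1(Y).
pi_1(L(5,1)) = Z/5, pi_1(L(11,1)) = Z/11.
|Z/5 x Z/11| = 5 * 11 = 55

55


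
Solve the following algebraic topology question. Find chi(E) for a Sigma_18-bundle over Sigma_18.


For a fiber bundle F -> E -> B (with CW structure): chi(E) = chi(B) * chi(F).
chi(Sigma_18) = -34, chi(Sigma_18) = -34.
chi(E) = (-34) * (-34) = 1156

1156


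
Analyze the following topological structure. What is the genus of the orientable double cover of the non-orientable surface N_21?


chi(N_21) = 2 - 21 = -19.
Double cover: chi(Sigma_g) = 2 * chi(N_21) = 2*(-19) = -38.
2 - 2g = -38, so g = (2 - (-38))/2 = 40/2 = 20

20


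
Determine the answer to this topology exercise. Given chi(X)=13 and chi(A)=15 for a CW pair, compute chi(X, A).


Relative Euler characteristic: chi(X, A) = chi(X) - chi(A).
= 13 - (15) = -2

-2


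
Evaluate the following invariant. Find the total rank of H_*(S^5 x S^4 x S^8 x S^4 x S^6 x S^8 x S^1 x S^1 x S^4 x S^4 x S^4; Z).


Total Betti number is multiplicative under products.
Each S^d (d>=1) has total Betti number 2.
There are 11 sphere factors.
Total = 2^11 = 2048

2048


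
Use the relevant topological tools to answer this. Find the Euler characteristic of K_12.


K_12: V = 12, E = C(12,2) = 66.
chi = V - E = 12 - 66 = -54

-54


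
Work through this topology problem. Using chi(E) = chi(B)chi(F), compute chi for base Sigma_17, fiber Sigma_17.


For a fiber bundle F -> E -> B (with CW structure): chi(E) = chi(B) * chi(F).
chi(Sigma_17) = -32, chi(Sigma_17) = -32.
chi(E) = (-32) * (-32) = 1024

1024


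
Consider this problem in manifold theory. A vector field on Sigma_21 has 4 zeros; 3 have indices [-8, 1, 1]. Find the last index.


Poincare-Hopf: sum of indices = chi(M).
chi(Sigma_21) = 2 - 2*21 = -40.
Sum of known indices = -6.
x = chi - (sum known) = -40 - (-6) = -34

-34


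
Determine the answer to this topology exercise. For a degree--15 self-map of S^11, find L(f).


On S^11: L(f) = tr(f_0*) + (-1)^11 tr(f_11*) = 1 + (-1)^11 * deg(f).
L(f) = 1 + (-1)^11 * -15 = 1 + 15 = 16

16


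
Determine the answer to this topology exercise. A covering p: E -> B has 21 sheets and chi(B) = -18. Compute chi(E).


For a finite covering: chi(E) = (number of sheets) * chi(B).
chi(E) = 21 * (-18) = -378

-378


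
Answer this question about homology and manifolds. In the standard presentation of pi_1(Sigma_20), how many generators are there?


Standard presentation: pi_1(Sigma_g) = <a_1,b_1,...,a_g,b_g | [a_1,b_1]...[a_g,b_g] = 1>.
Number of generators = 2g = 2*20 = 40

40


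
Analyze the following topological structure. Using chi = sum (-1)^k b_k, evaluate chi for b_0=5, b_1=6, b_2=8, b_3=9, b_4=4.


chi = sum_k (-1)^k b_k.
= (5) + (-6) + (8) + (-9) + (4)
= 2

2


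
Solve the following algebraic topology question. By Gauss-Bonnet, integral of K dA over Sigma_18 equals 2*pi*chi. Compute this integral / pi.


Gauss-Bonnet: integral K dA = 2*pi*chi(M).
chi(Sigma_18) = 2 - 2*18 = -34.
(integral K dA)/pi = 2*chi = 2*(-34) = -68

-68


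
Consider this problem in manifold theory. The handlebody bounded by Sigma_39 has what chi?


A genus-g handlebody deformation retracts to a wedge of g circles.
chi(vee_g S^1) = 1 - g.
chi(H_39) = 1 - 39 = -38

-38


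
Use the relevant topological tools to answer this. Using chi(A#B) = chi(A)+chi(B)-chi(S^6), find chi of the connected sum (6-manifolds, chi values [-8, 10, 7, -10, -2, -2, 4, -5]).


For n-manifolds: chi(A#B) = chi(A) + chi(B) - chi(S^6).
chi(S^6) = 1 + (-1)^6 = 2.
chi(#) = (sum chi_i) - (8-1)*chi(S^6) = -6 - 7*2 = -20

-20


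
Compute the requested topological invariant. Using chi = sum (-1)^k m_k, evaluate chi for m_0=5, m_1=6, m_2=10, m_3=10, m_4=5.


Morse theory: chi(M) = sum_k (-1)^k m_k where m_k = #(index-k critical points).
= (5) + (-6) + (10) + (-10) + (5) = 4

4


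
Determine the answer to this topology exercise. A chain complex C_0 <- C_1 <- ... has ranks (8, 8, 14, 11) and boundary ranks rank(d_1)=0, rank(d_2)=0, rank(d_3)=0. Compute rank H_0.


rank H_k = rank(ker d_k) - rank(im d_{k+1}).
rank(ker d_0) = rank(C_0) - rank(d_0) = 8 - 0 = 8.
rank(im d_{0+1}) = 0.
rank H_0 = 8 - 0 = 8

8


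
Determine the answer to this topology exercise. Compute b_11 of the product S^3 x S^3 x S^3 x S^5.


Each S^d has Poincare polynomial 1 + t^d.
The product S^3 x S^3 x S^3 x S^5 has Poincare polynomial prod(1+t^d_i).
Expanding: b_0=1, b_3=3, b_5=1, b_6=3, b_8=3, b_9=1, b_11=3, b_14=1.
b_11 = 3

3


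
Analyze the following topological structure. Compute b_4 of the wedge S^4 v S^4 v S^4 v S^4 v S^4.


For a wedge of spheres, H_k (k>0) is free on one generator per sphere of dimension k.
Spheres of dimension 4: count = 5.
b_4 = 5

5


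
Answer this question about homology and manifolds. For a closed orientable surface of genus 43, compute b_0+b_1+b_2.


For Sigma_43: b_0 = 1, b_1 = 2g = 86, b_2 = 1.
Total = 1 + 86 + 1 = 88

88


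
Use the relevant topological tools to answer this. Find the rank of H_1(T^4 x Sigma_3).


pi_1(A x B) = pi_1(A) x pi_1(B); rank of abelianization = b_1.
b_1(T^4) = 4, b_1(Sigma_3) = 2*3 = 6.
b_1(product) = 4 + 6 = 10

10


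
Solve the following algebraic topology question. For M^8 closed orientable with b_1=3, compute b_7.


Poincare duality for closed orientable n-manifolds: b_k = b_{n-k}.
Here n = 8, so b_7 = b_1 = 3

3


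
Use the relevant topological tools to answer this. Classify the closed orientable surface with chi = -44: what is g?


chi = 2 - 2g for closed orientable surfaces.
-44 = 2 - 2g
2g = 2 - (-44) = 46
g = 23

23


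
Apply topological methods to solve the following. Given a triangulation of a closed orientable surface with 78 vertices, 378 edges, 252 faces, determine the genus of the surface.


chi = V - E + F = 78 - 378 + 252 = -48
For orientable closed surface: chi = 2 - 2g, so g = (2 - chi)/2.
g = (2 - (-48)) / 2 = 50 / 2 = 25

25


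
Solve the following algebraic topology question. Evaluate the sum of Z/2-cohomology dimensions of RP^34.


H^k(RP^34; Z/2) = Z/2 for each 0 <= k <= 34.
Total dimension = 34 + 1 = 35

35


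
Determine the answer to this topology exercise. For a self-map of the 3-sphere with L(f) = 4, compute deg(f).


L(f) = 1 + (-1)^3 deg(f) on S^3.
4 = 1 + (-1)^3 * deg(f)
(-1)^3 * deg(f) = 3
deg(f) = -3

-3


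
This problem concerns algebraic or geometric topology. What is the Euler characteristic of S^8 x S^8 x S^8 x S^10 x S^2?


chi is multiplicative: chi(X x Y) = chi(X) chi(Y).
Each even-dim sphere has chi = 2. There are 5 factors.
chi = 2^5 = 32

32


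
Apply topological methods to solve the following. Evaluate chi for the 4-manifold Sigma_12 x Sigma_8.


chi(Sigma_12) = 2 - 2*12 = -22
chi(Sigma_8) = 2 - 2*8 = -14
chi(product) = (-22) * (-14) = 308

308


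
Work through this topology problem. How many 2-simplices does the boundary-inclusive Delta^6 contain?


Delta^6 has 6+1 vertices. A 2-face is a choice of 2+1 vertices.
f_2 = C(6+1, 2+1) = C(7,3) = 35

35


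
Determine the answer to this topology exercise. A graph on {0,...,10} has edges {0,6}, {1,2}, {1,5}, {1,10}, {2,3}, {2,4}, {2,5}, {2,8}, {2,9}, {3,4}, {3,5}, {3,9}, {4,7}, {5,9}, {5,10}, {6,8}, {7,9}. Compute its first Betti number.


b_1 = E - V + (number of components).
E = 17, V = 11, components = 1.
b_1 = 17 - 11 + 1 = 7

7


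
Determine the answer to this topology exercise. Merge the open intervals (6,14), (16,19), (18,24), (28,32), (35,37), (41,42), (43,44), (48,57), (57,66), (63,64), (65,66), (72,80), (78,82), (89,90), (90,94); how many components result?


Sort and merge overlapping open intervals.
Merged: (6,14), (16,24), (28,32), (35,37), (41,42), (43,44), (48,57), (57,66), (72,82), (89,90), (90,94).
Number of components = 11

11


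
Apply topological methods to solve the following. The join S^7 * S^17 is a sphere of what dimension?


Join of spheres: S^m * S^n = S^{m+n+1}.
dim = 7 + 17 + 1 = 25

25


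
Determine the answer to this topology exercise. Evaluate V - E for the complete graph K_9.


K_9: V = 9, E = C(9,2) = 36.
chi = V - E = 9 - 36 = -27

-27


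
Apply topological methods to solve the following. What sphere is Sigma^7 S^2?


Each suspension raises dimension by 1: Sigma S^n = S^{n+1}.
Sigma^7 S^2 = S^{2+7} = S^9

9


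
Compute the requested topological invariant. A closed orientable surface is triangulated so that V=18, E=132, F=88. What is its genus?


chi = V - E + F = 18 - 132 + 88 = -26
For orientable closed surface: chi = 2 - 2g, so g = (2 - chi)/2.
g = (2 - (-26)) / 2 = 28 / 2 = 14

14


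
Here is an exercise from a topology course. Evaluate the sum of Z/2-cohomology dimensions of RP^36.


H^k(RP^36; Z/2) = Z/2 for each 0 <= k <= 36.
Total dimension = 36 + 1 = 37

37


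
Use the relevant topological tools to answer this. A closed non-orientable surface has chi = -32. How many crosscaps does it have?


chi = 2 - k for closed non-orientable surfaces with k crosscaps.
-32 = 2 - k
k = 2 - (-32) = 34

34


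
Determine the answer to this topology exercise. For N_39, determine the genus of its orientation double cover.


chi(N_39) = 2 - 39 = -37.
Double cover: chi(Sigma_g) = 2 * chi(N_39) = 2*(-37) = -74.
2 - 2g = -74, so g = (2 - (-74))/2 = 76/2 = 38

38


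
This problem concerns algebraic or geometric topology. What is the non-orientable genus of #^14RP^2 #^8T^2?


Since a >= 1, the sum is non-orientable; each T^2 can be replaced by RP^2 # RP^2 (since T^2#RP^2 = 3RP^2).
Total crosscaps k = 14 + 2*8 = 30.
Check via chi: chi = 14*1 + 8*0 - (14+8-1)*2 = -28 = 2 - k = -28. Consistent.

30


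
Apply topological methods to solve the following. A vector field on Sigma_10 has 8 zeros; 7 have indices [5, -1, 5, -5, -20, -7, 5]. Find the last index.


Poincare-Hopf: sum of indices = chi(M).
chi(Sigma_10) = 2 - 2*10 = -18.
Sum of known indices = -18.
x = chi - (sum known) = -18 - (-18) = 0

0


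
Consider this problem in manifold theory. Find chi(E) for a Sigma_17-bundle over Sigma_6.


For a fiber bundle F -> E -> B (with CW structure): chi(E) = chi(B) * chi(F).
chi(Sigma_6) = -10, chi(Sigma_17) = -32.
chi(E) = (-10) * (-32) = 320

320


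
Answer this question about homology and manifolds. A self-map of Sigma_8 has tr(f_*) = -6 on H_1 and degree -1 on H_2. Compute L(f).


L(f) = tr(f_0*) - tr(f_1*) + tr(f_2*).
= 1 - (-6) + (-1)
= 6

6


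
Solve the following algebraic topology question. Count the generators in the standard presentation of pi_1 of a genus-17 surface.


Standard presentation: pi_1(Sigma_g) = <a_1,b_1,...,a_g,b_g | [a_1,b_1]...[a_g,b_g] = 1>.
Number of generators = 2g = 2*17 = 34

34


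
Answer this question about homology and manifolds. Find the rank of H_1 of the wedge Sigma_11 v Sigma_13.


For a wedge: H_1(A v B) = H_1(A) + H_1(B).
b_1(Sigma_11) = 22, b_1(Sigma_13) = 26.
b_1 = 22 + 26 = 48

48


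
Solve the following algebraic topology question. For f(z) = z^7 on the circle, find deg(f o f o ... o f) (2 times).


deg(f) = 7. Degree is multiplicative: deg(f^2) = (deg f)^2.
deg(f^2) = (7)^2 = 49

49


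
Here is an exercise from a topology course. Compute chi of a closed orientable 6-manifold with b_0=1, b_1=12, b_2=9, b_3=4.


By Poincare duality b_k = b_{6-k}, so full Betti numbers: b_0=1, b_1=12, b_2=9, b_3=4, b_4=9, b_5=12, b_6=1.
chi = sum (-1)^k b_k = -8

-8


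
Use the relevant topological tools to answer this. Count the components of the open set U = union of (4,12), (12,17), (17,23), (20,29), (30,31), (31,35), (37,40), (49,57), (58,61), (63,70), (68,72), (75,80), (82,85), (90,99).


Sort and merge overlapping open intervals.
Merged: (4,12), (12,17), (17,29), (30,31), (31,35), (37,40), (49,57), (58,61), (63,72), (75,80), (82,85), (90,99).
Number of components = 12

12


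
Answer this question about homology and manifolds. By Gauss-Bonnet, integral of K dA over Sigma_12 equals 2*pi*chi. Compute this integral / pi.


Gauss-Bonnet: integral K dA = 2*pi*chi(M).
chi(Sigma_12) = 2 - 2*12 = -22.
(integral K dA)/pi = 2*chi = 2*(-22) = -44

-44


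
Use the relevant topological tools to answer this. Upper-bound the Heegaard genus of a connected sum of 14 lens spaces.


Heegaard genus satisfies g(A#B) <= g(A) + g(B).
Each lens space has g = 1.
Upper bound: 14 * 1 = 14

14


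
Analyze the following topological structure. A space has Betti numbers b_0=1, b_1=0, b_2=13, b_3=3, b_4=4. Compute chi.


chi = sum_k (-1)^k b_k.
= (1) + (0) + (13) + (-3) + (4)
= 15

15


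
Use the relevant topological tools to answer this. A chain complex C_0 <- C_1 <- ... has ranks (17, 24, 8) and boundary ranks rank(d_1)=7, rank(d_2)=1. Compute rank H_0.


rank H_k = rank(ker d_k) - rank(im d_{k+1}).
rank(ker d_0) = rank(C_0) - rank(d_0) = 17 - 0 = 17.
rank(im d_{0+1}) = 7.
rank H_0 = 17 - 7 = 10

10


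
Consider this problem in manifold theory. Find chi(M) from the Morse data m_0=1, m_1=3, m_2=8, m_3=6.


Morse theory: chi(M) = sum_k (-1)^k m_k where m_k = #(index-k critical points).
= (1) + (-3) + (8) + (-6) = 0

0


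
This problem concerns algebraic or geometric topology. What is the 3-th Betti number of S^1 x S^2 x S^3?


Each S^d has Poincare polynomial 1 + t^d.
The product S^1 x S^2 x S^3 has Poincare polynomial prod(1+t^d_i).
Expanding: b_0=1, b_1=1, b_2=1, b_3=2, b_4=1, b_5=1, b_6=1.
b_3 = 2

2


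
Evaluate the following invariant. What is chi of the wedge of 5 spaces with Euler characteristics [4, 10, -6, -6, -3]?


chi(A v B) = chi(A) + chi(B) - 1 (one point identified).
For 5 spaces: chi = (sum chi_i) - (5 - 1).
sum = -1; chi = -1 - 4 = -5

-5


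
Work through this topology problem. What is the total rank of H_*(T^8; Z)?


b_k(T^8) = C(8,k), so the sum over k is sum_k C(8,k) = 2^8.
Total = 2^8 = 256

256


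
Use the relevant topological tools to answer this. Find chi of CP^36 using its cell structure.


CP^36 has one cell in each even dimension 0, 2, ..., 2*36 (36+1 cells total).
All cells are even-dimensional, so chi = number of cells.
chi = 36 + 1 = 37

37


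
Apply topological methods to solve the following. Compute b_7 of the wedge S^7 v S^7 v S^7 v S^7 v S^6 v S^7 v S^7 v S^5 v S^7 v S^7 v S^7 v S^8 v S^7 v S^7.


For a wedge of spheres, H_k (k>0) is free on one generator per sphere of dimension k.
Spheres of dimension 7: count = 11.
b_7 = 11

11


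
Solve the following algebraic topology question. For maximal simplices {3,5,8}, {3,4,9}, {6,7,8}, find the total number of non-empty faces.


Each maximal simplex on m vertices has 2^m - 1 nonempty faces.
Take the union (dedupe shared faces).
Total distinct faces = 19

19


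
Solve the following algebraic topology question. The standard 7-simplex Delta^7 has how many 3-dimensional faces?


Delta^7 has 7+1 vertices. A 3-face is a choice of 3+1 vertices.
f_3 = C(7+1, 3+1) = C(8,4) = 70

70


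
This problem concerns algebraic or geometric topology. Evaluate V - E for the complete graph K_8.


K_8: V = 8, E = C(8,2) = 28.
chi = V - E = 8 - 28 = -20

-20
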